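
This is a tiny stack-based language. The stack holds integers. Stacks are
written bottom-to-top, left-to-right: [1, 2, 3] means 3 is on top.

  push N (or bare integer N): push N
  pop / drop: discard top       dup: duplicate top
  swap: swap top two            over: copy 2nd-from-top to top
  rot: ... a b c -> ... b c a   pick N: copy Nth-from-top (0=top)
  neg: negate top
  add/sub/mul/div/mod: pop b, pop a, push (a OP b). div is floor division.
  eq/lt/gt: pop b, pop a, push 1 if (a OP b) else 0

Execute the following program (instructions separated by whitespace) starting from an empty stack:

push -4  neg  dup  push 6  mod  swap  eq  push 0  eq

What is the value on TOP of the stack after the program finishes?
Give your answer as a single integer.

After 'push -4': [-4]
After 'neg': [4]
After 'dup': [4, 4]
After 'push 6': [4, 4, 6]
After 'mod': [4, 4]
After 'swap': [4, 4]
After 'eq': [1]
After 'push 0': [1, 0]
After 'eq': [0]

Answer: 0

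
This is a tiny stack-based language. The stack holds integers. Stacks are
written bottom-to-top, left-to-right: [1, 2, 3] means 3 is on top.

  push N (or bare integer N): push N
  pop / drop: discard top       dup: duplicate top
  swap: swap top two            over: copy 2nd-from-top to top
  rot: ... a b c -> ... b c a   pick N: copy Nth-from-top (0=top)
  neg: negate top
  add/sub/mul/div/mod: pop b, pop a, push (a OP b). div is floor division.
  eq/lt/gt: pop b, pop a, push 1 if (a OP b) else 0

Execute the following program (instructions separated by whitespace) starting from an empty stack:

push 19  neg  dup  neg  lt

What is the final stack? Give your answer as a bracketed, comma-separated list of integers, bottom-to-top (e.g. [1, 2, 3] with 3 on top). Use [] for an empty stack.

After 'push 19': [19]
After 'neg': [-19]
After 'dup': [-19, -19]
After 'neg': [-19, 19]
After 'lt': [1]

Answer: [1]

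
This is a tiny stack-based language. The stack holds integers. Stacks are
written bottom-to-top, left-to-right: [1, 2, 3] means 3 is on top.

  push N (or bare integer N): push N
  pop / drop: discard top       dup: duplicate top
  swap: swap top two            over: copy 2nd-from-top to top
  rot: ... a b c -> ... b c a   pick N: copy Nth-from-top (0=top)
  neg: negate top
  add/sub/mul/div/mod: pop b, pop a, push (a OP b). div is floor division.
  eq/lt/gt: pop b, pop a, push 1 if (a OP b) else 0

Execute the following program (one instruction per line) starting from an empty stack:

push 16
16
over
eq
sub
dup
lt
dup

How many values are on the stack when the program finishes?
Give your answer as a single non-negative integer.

Answer: 2

Derivation:
After 'push 16': stack = [16] (depth 1)
After 'push 16': stack = [16, 16] (depth 2)
After 'over': stack = [16, 16, 16] (depth 3)
After 'eq': stack = [16, 1] (depth 2)
After 'sub': stack = [15] (depth 1)
After 'dup': stack = [15, 15] (depth 2)
After 'lt': stack = [0] (depth 1)
After 'dup': stack = [0, 0] (depth 2)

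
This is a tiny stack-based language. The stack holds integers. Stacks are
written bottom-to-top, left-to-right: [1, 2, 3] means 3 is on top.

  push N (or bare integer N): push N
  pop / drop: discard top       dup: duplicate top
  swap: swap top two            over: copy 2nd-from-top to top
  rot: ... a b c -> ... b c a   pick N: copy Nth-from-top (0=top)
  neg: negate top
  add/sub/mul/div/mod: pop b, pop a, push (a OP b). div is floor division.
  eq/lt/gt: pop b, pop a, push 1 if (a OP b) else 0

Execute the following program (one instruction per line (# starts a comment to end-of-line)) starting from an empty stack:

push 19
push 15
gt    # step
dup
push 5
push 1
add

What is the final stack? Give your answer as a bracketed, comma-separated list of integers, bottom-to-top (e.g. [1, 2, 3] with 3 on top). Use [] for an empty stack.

After 'push 19': [19]
After 'push 15': [19, 15]
After 'gt': [1]
After 'dup': [1, 1]
After 'push 5': [1, 1, 5]
After 'push 1': [1, 1, 5, 1]
After 'add': [1, 1, 6]

Answer: [1, 1, 6]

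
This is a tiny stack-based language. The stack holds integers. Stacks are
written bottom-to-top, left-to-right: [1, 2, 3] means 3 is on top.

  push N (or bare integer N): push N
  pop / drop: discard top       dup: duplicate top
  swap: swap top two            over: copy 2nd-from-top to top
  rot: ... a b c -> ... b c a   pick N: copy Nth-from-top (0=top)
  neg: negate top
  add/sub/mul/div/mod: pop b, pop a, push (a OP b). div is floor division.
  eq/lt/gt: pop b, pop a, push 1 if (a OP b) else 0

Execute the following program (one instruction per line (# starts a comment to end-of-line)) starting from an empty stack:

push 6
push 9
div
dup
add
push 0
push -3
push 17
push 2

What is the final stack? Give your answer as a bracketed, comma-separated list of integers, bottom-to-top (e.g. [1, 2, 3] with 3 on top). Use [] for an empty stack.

Answer: [0, 0, -3, 17, 2]

Derivation:
After 'push 6': [6]
After 'push 9': [6, 9]
After 'div': [0]
After 'dup': [0, 0]
After 'add': [0]
After 'push 0': [0, 0]
After 'push -3': [0, 0, -3]
After 'push 17': [0, 0, -3, 17]
After 'push 2': [0, 0, -3, 17, 2]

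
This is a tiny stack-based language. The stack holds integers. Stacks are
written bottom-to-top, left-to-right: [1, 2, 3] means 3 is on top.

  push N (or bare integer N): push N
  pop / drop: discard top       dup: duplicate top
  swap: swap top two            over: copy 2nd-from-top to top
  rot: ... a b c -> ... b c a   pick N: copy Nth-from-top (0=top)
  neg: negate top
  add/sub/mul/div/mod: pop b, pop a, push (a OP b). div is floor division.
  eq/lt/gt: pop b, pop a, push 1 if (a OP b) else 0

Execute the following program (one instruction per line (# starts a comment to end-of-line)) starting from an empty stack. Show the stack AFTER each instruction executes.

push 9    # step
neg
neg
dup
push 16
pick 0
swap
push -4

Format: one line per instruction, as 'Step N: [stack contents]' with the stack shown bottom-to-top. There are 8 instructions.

Step 1: [9]
Step 2: [-9]
Step 3: [9]
Step 4: [9, 9]
Step 5: [9, 9, 16]
Step 6: [9, 9, 16, 16]
Step 7: [9, 9, 16, 16]
Step 8: [9, 9, 16, 16, -4]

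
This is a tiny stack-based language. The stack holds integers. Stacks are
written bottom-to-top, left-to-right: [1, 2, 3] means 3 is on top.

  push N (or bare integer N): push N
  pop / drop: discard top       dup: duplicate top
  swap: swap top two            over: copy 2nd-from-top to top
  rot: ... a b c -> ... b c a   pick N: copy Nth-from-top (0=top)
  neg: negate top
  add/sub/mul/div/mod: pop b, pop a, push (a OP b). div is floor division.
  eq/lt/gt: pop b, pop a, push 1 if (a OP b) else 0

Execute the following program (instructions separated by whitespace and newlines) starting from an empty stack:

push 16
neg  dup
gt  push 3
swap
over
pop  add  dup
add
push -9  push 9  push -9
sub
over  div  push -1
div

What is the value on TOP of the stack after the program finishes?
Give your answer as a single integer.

After 'push 16': [16]
After 'neg': [-16]
After 'dup': [-16, -16]
After 'gt': [0]
After 'push 3': [0, 3]
After 'swap': [3, 0]
After 'over': [3, 0, 3]
After 'pop': [3, 0]
After 'add': [3]
After 'dup': [3, 3]
After 'add': [6]
After 'push -9': [6, -9]
After 'push 9': [6, -9, 9]
After 'push -9': [6, -9, 9, -9]
After 'sub': [6, -9, 18]
After 'over': [6, -9, 18, -9]
After 'div': [6, -9, -2]
After 'push -1': [6, -9, -2, -1]
After 'div': [6, -9, 2]

Answer: 2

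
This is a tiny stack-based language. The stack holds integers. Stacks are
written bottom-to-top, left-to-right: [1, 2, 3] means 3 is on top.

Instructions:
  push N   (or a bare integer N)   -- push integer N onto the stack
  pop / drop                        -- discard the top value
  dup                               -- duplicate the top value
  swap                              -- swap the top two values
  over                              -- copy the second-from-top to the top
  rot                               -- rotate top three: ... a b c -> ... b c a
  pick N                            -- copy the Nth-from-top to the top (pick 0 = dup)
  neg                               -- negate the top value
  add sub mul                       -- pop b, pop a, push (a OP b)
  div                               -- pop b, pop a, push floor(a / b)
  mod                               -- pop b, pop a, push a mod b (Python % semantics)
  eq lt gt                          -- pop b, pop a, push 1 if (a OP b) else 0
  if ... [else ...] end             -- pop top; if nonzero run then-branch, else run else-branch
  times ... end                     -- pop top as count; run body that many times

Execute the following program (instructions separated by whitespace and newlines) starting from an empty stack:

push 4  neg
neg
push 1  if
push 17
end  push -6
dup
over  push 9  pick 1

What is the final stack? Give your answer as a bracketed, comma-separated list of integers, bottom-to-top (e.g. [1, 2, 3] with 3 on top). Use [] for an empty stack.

Answer: [4, 17, -6, -6, -6, 9, -6]

Derivation:
After 'push 4': [4]
After 'neg': [-4]
After 'neg': [4]
After 'push 1': [4, 1]
After 'if': [4]
After 'push 17': [4, 17]
After 'push -6': [4, 17, -6]
After 'dup': [4, 17, -6, -6]
After 'over': [4, 17, -6, -6, -6]
After 'push 9': [4, 17, -6, -6, -6, 9]
After 'pick 1': [4, 17, -6, -6, -6, 9, -6]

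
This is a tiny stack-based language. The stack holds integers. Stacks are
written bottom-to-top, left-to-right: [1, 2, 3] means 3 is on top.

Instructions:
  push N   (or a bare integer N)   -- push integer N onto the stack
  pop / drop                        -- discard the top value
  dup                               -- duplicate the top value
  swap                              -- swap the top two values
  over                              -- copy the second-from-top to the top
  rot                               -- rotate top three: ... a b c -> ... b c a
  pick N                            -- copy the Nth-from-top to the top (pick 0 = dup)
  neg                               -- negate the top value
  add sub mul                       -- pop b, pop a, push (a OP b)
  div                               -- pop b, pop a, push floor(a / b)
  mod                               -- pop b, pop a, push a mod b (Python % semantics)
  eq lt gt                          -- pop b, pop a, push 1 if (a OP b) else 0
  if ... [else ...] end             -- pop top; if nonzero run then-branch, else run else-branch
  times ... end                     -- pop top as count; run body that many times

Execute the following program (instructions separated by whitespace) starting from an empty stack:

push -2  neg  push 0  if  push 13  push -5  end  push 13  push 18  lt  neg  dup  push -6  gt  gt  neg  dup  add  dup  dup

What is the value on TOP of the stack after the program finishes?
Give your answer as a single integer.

Answer: 0

Derivation:
After 'push -2': [-2]
After 'neg': [2]
After 'push 0': [2, 0]
After 'if': [2]
After 'push 13': [2, 13]
After 'push 18': [2, 13, 18]
After 'lt': [2, 1]
After 'neg': [2, -1]
After 'dup': [2, -1, -1]
After 'push -6': [2, -1, -1, -6]
After 'gt': [2, -1, 1]
After 'gt': [2, 0]
After 'neg': [2, 0]
After 'dup': [2, 0, 0]
After 'add': [2, 0]
After 'dup': [2, 0, 0]
After 'dup': [2, 0, 0, 0]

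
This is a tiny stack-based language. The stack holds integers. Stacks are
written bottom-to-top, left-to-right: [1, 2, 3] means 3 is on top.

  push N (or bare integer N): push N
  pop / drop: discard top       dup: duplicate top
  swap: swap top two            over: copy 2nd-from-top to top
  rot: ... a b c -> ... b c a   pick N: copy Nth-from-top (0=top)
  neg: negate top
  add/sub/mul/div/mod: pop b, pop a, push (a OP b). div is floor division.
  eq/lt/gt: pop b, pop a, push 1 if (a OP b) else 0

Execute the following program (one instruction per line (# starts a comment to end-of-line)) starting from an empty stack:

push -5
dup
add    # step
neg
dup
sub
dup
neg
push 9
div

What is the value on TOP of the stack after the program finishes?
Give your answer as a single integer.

Answer: 0

Derivation:
After 'push -5': [-5]
After 'dup': [-5, -5]
After 'add': [-10]
After 'neg': [10]
After 'dup': [10, 10]
After 'sub': [0]
After 'dup': [0, 0]
After 'neg': [0, 0]
After 'push 9': [0, 0, 9]
After 'div': [0, 0]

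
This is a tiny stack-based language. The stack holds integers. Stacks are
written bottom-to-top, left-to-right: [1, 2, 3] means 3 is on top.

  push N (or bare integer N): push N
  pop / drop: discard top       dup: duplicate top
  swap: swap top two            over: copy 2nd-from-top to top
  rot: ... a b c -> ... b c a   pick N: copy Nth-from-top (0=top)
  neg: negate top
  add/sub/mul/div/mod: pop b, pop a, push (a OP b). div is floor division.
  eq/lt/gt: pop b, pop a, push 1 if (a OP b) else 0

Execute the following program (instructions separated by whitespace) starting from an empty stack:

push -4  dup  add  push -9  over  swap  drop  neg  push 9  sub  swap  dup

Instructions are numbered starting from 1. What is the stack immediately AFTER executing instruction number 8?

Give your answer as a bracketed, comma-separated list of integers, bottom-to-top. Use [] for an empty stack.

Answer: [-8, 8]

Derivation:
Step 1 ('push -4'): [-4]
Step 2 ('dup'): [-4, -4]
Step 3 ('add'): [-8]
Step 4 ('push -9'): [-8, -9]
Step 5 ('over'): [-8, -9, -8]
Step 6 ('swap'): [-8, -8, -9]
Step 7 ('drop'): [-8, -8]
Step 8 ('neg'): [-8, 8]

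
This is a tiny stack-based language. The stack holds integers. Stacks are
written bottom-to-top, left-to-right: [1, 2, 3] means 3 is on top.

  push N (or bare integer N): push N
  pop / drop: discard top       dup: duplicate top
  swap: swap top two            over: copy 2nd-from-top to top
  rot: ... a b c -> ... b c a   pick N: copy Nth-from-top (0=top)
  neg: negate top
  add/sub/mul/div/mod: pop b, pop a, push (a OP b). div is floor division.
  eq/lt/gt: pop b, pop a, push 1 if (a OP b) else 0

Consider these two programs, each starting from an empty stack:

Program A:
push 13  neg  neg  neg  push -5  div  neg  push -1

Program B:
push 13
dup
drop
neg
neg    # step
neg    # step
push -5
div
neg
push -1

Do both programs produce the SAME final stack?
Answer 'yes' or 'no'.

Answer: yes

Derivation:
Program A trace:
  After 'push 13': [13]
  After 'neg': [-13]
  After 'neg': [13]
  After 'neg': [-13]
  After 'push -5': [-13, -5]
  After 'div': [2]
  After 'neg': [-2]
  After 'push -1': [-2, -1]
Program A final stack: [-2, -1]

Program B trace:
  After 'push 13': [13]
  After 'dup': [13, 13]
  After 'drop': [13]
  After 'neg': [-13]
  After 'neg': [13]
  After 'neg': [-13]
  After 'push -5': [-13, -5]
  After 'div': [2]
  After 'neg': [-2]
  After 'push -1': [-2, -1]
Program B final stack: [-2, -1]
Same: yes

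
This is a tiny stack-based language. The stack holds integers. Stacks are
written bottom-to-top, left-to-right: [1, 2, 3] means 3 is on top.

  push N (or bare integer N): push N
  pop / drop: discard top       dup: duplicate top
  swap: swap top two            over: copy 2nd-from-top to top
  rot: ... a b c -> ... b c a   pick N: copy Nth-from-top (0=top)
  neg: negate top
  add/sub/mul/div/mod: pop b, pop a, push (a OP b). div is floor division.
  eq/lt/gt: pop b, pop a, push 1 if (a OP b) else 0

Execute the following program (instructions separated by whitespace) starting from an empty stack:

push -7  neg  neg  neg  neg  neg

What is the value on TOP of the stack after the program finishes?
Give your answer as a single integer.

Answer: 7

Derivation:
After 'push -7': [-7]
After 'neg': [7]
After 'neg': [-7]
After 'neg': [7]
After 'neg': [-7]
After 'neg': [7]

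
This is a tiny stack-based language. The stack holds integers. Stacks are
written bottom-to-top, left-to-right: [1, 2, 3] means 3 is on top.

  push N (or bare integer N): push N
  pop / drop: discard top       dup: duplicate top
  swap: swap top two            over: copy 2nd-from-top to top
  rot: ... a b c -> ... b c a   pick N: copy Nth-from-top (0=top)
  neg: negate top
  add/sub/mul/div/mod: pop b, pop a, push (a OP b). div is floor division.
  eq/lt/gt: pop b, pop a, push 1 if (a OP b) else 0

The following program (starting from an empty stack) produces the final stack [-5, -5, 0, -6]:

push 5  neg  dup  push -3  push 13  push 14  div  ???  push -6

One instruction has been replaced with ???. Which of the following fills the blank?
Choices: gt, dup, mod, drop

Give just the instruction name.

Stack before ???: [-5, -5, -3, 0]
Stack after ???:  [-5, -5, 0]
Checking each choice:
  gt: MATCH
  dup: produces [-5, -5, -3, 0, 0, -6]
  mod: modulo by zero
  drop: produces [-5, -5, -3, -6]


Answer: gt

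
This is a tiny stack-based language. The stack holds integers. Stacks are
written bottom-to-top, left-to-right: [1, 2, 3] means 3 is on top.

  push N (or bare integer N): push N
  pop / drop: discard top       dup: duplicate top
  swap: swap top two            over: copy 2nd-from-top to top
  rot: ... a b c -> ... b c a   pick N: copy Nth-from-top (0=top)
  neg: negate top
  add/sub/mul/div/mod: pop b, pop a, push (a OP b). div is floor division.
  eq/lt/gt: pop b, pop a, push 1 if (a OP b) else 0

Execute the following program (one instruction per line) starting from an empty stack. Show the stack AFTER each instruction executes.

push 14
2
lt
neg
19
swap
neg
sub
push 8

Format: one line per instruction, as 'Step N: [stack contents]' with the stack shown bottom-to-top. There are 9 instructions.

Step 1: [14]
Step 2: [14, 2]
Step 3: [0]
Step 4: [0]
Step 5: [0, 19]
Step 6: [19, 0]
Step 7: [19, 0]
Step 8: [19]
Step 9: [19, 8]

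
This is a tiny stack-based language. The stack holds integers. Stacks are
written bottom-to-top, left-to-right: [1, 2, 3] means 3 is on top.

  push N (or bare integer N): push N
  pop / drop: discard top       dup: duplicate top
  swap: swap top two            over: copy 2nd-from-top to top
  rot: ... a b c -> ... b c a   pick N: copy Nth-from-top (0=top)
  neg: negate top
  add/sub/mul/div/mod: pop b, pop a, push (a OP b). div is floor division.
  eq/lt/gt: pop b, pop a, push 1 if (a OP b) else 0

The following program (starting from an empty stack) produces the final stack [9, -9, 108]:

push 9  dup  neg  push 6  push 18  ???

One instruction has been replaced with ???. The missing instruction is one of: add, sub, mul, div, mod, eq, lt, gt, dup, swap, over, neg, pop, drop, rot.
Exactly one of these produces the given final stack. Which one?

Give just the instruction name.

Stack before ???: [9, -9, 6, 18]
Stack after ???:  [9, -9, 108]
The instruction that transforms [9, -9, 6, 18] -> [9, -9, 108] is: mul

Answer: mul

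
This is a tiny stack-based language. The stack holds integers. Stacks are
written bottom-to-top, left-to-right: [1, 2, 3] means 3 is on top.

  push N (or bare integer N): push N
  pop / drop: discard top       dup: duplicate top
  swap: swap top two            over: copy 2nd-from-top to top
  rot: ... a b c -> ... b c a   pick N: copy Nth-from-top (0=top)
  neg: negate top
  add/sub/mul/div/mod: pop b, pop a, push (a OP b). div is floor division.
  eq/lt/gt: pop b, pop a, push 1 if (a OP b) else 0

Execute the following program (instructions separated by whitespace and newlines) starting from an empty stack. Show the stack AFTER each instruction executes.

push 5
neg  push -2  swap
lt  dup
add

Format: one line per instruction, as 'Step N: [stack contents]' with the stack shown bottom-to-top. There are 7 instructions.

Step 1: [5]
Step 2: [-5]
Step 3: [-5, -2]
Step 4: [-2, -5]
Step 5: [0]
Step 6: [0, 0]
Step 7: [0]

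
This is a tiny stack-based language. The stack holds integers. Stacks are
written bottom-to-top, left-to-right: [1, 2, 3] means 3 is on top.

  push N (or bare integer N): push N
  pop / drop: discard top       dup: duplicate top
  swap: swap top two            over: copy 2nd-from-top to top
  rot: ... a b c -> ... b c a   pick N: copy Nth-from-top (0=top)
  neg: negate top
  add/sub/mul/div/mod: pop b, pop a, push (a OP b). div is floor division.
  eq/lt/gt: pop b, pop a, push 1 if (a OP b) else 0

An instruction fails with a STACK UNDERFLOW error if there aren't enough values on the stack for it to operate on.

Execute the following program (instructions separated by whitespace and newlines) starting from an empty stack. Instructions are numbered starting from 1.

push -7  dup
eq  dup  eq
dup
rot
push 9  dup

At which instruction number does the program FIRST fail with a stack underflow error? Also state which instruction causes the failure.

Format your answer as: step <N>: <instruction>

Answer: step 7: rot

Derivation:
Step 1 ('push -7'): stack = [-7], depth = 1
Step 2 ('dup'): stack = [-7, -7], depth = 2
Step 3 ('eq'): stack = [1], depth = 1
Step 4 ('dup'): stack = [1, 1], depth = 2
Step 5 ('eq'): stack = [1], depth = 1
Step 6 ('dup'): stack = [1, 1], depth = 2
Step 7 ('rot'): needs 3 value(s) but depth is 2 — STACK UNDERFLOW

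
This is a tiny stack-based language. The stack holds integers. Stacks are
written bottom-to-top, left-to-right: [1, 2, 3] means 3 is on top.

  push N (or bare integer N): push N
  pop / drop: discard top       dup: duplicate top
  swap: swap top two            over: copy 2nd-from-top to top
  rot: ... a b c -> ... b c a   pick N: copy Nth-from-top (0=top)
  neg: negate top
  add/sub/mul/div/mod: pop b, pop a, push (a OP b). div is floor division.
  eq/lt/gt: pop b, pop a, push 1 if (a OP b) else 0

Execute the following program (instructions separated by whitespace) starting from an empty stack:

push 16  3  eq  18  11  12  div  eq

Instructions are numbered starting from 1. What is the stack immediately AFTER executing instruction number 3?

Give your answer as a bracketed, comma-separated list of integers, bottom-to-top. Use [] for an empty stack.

Answer: [0]

Derivation:
Step 1 ('push 16'): [16]
Step 2 ('3'): [16, 3]
Step 3 ('eq'): [0]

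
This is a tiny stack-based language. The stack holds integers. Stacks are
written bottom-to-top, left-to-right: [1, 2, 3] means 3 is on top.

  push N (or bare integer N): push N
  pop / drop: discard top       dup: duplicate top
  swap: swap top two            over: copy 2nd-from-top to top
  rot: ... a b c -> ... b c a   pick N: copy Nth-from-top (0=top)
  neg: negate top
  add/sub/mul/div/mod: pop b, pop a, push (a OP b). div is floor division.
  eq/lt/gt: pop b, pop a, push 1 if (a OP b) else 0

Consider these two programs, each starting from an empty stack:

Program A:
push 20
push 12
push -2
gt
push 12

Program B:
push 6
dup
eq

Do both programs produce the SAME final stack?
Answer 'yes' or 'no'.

Answer: no

Derivation:
Program A trace:
  After 'push 20': [20]
  After 'push 12': [20, 12]
  After 'push -2': [20, 12, -2]
  After 'gt': [20, 1]
  After 'push 12': [20, 1, 12]
Program A final stack: [20, 1, 12]

Program B trace:
  After 'push 6': [6]
  After 'dup': [6, 6]
  After 'eq': [1]
Program B final stack: [1]
Same: no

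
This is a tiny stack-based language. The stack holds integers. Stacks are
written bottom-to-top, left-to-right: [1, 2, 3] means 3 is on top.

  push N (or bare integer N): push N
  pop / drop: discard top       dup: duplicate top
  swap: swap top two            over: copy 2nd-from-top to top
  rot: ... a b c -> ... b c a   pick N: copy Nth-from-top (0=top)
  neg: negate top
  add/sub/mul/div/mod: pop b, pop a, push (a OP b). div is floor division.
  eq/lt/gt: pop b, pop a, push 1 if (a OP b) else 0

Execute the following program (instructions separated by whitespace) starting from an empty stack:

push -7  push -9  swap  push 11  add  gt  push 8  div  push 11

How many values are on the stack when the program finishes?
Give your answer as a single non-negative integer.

After 'push -7': stack = [-7] (depth 1)
After 'push -9': stack = [-7, -9] (depth 2)
After 'swap': stack = [-9, -7] (depth 2)
After 'push 11': stack = [-9, -7, 11] (depth 3)
After 'add': stack = [-9, 4] (depth 2)
After 'gt': stack = [0] (depth 1)
After 'push 8': stack = [0, 8] (depth 2)
After 'div': stack = [0] (depth 1)
After 'push 11': stack = [0, 11] (depth 2)

Answer: 2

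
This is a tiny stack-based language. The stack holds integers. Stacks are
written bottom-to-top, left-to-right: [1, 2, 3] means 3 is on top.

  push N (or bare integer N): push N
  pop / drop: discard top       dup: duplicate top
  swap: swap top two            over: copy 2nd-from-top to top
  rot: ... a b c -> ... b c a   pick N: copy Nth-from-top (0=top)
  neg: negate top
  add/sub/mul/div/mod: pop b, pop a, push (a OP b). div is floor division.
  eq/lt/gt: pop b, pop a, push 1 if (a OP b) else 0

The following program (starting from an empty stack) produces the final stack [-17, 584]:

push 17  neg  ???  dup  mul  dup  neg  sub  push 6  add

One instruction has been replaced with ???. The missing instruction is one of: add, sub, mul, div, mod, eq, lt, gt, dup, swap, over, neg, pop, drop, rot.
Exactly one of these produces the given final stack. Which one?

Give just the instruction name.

Answer: dup

Derivation:
Stack before ???: [-17]
Stack after ???:  [-17, -17]
The instruction that transforms [-17] -> [-17, -17] is: dup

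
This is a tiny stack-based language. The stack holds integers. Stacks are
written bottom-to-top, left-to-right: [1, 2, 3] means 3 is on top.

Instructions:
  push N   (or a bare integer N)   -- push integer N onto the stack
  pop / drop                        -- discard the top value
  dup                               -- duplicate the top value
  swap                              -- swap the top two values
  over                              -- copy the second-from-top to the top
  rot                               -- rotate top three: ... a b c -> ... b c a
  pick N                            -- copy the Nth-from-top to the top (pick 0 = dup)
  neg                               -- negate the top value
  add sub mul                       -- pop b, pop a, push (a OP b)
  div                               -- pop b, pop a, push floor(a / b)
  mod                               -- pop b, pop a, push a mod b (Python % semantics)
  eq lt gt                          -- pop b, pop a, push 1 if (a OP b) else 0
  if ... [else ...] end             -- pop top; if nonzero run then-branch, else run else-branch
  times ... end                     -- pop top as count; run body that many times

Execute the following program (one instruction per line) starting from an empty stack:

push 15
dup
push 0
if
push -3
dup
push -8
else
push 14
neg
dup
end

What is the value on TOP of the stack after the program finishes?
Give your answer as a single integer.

Answer: -14

Derivation:
After 'push 15': [15]
After 'dup': [15, 15]
After 'push 0': [15, 15, 0]
After 'if': [15, 15]
After 'push 14': [15, 15, 14]
After 'neg': [15, 15, -14]
After 'dup': [15, 15, -14, -14]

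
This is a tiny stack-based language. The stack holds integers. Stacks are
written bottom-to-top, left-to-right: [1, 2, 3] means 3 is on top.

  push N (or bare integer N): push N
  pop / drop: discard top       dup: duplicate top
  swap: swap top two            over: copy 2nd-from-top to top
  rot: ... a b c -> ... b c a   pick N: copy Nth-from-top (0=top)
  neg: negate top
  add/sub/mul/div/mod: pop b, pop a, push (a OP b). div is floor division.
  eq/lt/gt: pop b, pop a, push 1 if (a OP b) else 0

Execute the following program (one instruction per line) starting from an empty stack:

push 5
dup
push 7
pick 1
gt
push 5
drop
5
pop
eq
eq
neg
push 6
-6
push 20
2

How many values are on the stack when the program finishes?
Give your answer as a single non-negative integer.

After 'push 5': stack = [5] (depth 1)
After 'dup': stack = [5, 5] (depth 2)
After 'push 7': stack = [5, 5, 7] (depth 3)
After 'pick 1': stack = [5, 5, 7, 5] (depth 4)
After 'gt': stack = [5, 5, 1] (depth 3)
After 'push 5': stack = [5, 5, 1, 5] (depth 4)
After 'drop': stack = [5, 5, 1] (depth 3)
After 'push 5': stack = [5, 5, 1, 5] (depth 4)
After 'pop': stack = [5, 5, 1] (depth 3)
After 'eq': stack = [5, 0] (depth 2)
After 'eq': stack = [0] (depth 1)
After 'neg': stack = [0] (depth 1)
After 'push 6': stack = [0, 6] (depth 2)
After 'push -6': stack = [0, 6, -6] (depth 3)
After 'push 20': stack = [0, 6, -6, 20] (depth 4)
After 'push 2': stack = [0, 6, -6, 20, 2] (depth 5)

Answer: 5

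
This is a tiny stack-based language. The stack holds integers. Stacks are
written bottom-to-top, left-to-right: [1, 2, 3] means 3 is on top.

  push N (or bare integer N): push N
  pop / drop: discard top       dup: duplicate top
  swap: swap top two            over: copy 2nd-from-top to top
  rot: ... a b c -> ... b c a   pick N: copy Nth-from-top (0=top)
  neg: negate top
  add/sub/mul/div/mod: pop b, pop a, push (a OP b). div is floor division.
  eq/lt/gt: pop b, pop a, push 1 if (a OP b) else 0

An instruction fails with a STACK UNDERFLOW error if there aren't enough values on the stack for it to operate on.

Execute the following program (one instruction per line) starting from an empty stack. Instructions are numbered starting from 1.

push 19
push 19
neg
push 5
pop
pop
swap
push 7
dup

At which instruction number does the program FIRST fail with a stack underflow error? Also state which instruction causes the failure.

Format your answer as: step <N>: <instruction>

Answer: step 7: swap

Derivation:
Step 1 ('push 19'): stack = [19], depth = 1
Step 2 ('push 19'): stack = [19, 19], depth = 2
Step 3 ('neg'): stack = [19, -19], depth = 2
Step 4 ('push 5'): stack = [19, -19, 5], depth = 3
Step 5 ('pop'): stack = [19, -19], depth = 2
Step 6 ('pop'): stack = [19], depth = 1
Step 7 ('swap'): needs 2 value(s) but depth is 1 — STACK UNDERFLOW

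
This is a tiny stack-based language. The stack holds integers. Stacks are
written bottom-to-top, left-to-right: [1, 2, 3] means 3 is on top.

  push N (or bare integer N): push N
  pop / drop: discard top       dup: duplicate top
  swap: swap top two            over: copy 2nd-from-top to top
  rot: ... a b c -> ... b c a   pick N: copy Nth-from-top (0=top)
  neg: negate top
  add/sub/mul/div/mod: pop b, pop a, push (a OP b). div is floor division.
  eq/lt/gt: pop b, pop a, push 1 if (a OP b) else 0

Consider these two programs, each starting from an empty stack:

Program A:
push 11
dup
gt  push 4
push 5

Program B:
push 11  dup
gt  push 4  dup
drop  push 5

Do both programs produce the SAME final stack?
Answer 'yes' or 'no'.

Program A trace:
  After 'push 11': [11]
  After 'dup': [11, 11]
  After 'gt': [0]
  After 'push 4': [0, 4]
  After 'push 5': [0, 4, 5]
Program A final stack: [0, 4, 5]

Program B trace:
  After 'push 11': [11]
  After 'dup': [11, 11]
  After 'gt': [0]
  After 'push 4': [0, 4]
  After 'dup': [0, 4, 4]
  After 'drop': [0, 4]
  After 'push 5': [0, 4, 5]
Program B final stack: [0, 4, 5]
Same: yes

Answer: yes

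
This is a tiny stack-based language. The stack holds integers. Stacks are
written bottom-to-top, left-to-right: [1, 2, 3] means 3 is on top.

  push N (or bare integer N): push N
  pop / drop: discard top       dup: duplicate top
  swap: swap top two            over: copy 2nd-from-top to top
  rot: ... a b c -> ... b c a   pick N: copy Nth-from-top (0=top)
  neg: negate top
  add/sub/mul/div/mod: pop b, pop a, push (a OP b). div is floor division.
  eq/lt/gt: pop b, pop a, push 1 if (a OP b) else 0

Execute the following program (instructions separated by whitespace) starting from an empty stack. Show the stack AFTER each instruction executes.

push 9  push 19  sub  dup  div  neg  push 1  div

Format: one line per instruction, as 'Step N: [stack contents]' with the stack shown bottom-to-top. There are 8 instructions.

Step 1: [9]
Step 2: [9, 19]
Step 3: [-10]
Step 4: [-10, -10]
Step 5: [1]
Step 6: [-1]
Step 7: [-1, 1]
Step 8: [-1]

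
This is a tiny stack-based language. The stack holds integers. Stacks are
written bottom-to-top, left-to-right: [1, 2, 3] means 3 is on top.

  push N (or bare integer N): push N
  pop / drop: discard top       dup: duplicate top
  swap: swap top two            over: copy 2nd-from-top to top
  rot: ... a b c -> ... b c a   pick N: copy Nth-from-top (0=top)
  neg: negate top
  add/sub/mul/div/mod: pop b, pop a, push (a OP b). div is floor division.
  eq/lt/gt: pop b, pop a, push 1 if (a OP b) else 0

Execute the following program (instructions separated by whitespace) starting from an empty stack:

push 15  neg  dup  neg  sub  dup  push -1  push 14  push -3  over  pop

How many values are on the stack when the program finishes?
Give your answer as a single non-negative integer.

Answer: 5

Derivation:
After 'push 15': stack = [15] (depth 1)
After 'neg': stack = [-15] (depth 1)
After 'dup': stack = [-15, -15] (depth 2)
After 'neg': stack = [-15, 15] (depth 2)
After 'sub': stack = [-30] (depth 1)
After 'dup': stack = [-30, -30] (depth 2)
After 'push -1': stack = [-30, -30, -1] (depth 3)
After 'push 14': stack = [-30, -30, -1, 14] (depth 4)
After 'push -3': stack = [-30, -30, -1, 14, -3] (depth 5)
After 'over': stack = [-30, -30, -1, 14, -3, 14] (depth 6)
After 'pop': stack = [-30, -30, -1, 14, -3] (depth 5)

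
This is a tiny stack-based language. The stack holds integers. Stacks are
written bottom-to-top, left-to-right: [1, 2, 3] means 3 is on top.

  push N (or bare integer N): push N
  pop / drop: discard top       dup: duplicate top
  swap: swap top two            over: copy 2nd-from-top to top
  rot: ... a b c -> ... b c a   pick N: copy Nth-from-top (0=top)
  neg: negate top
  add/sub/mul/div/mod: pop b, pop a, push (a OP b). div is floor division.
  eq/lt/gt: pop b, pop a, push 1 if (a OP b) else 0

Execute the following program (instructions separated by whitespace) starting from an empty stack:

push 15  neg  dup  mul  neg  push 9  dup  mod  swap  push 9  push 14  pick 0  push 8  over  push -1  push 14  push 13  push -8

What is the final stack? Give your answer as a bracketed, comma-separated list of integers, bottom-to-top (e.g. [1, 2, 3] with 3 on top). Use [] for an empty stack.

Answer: [0, -225, 9, 14, 14, 8, 14, -1, 14, 13, -8]

Derivation:
After 'push 15': [15]
After 'neg': [-15]
After 'dup': [-15, -15]
After 'mul': [225]
After 'neg': [-225]
After 'push 9': [-225, 9]
After 'dup': [-225, 9, 9]
After 'mod': [-225, 0]
After 'swap': [0, -225]
After 'push 9': [0, -225, 9]
After 'push 14': [0, -225, 9, 14]
After 'pick 0': [0, -225, 9, 14, 14]
After 'push 8': [0, -225, 9, 14, 14, 8]
After 'over': [0, -225, 9, 14, 14, 8, 14]
After 'push -1': [0, -225, 9, 14, 14, 8, 14, -1]
After 'push 14': [0, -225, 9, 14, 14, 8, 14, -1, 14]
After 'push 13': [0, -225, 9, 14, 14, 8, 14, -1, 14, 13]
After 'push -8': [0, -225, 9, 14, 14, 8, 14, -1, 14, 13, -8]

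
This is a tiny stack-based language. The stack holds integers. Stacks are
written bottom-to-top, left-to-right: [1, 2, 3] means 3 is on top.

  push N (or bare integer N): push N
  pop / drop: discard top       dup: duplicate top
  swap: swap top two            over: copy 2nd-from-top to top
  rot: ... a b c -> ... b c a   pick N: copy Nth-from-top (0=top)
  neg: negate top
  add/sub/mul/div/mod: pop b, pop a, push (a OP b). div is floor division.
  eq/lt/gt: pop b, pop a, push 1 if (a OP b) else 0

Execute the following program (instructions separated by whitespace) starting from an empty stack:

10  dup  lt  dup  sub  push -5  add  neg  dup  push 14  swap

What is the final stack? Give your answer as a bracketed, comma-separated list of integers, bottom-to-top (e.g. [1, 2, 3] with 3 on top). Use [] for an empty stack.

Answer: [5, 14, 5]

Derivation:
After 'push 10': [10]
After 'dup': [10, 10]
After 'lt': [0]
After 'dup': [0, 0]
After 'sub': [0]
After 'push -5': [0, -5]
After 'add': [-5]
After 'neg': [5]
After 'dup': [5, 5]
After 'push 14': [5, 5, 14]
After 'swap': [5, 14, 5]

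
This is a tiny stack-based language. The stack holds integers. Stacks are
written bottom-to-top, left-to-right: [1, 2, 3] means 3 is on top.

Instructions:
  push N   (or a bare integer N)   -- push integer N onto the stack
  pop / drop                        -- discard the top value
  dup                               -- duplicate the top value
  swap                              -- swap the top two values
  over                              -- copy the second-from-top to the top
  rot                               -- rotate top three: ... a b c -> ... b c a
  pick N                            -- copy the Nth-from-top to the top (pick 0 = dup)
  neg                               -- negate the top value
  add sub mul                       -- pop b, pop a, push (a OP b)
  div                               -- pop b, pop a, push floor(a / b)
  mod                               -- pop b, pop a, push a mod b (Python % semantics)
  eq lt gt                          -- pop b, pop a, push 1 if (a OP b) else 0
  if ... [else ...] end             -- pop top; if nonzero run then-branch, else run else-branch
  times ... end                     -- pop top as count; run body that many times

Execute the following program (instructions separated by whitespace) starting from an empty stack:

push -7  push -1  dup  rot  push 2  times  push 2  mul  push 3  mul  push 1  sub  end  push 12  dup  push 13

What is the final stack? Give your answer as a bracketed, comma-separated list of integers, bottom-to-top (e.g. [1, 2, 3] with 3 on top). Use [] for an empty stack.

After 'push -7': [-7]
After 'push -1': [-7, -1]
After 'dup': [-7, -1, -1]
After 'rot': [-1, -1, -7]
After 'push 2': [-1, -1, -7, 2]
After 'times': [-1, -1, -7]
After 'push 2': [-1, -1, -7, 2]
After 'mul': [-1, -1, -14]
After 'push 3': [-1, -1, -14, 3]
After 'mul': [-1, -1, -42]
After 'push 1': [-1, -1, -42, 1]
After 'sub': [-1, -1, -43]
After 'push 2': [-1, -1, -43, 2]
After 'mul': [-1, -1, -86]
After 'push 3': [-1, -1, -86, 3]
After 'mul': [-1, -1, -258]
After 'push 1': [-1, -1, -258, 1]
After 'sub': [-1, -1, -259]
After 'push 12': [-1, -1, -259, 12]
After 'dup': [-1, -1, -259, 12, 12]
After 'push 13': [-1, -1, -259, 12, 12, 13]

Answer: [-1, -1, -259, 12, 12, 13]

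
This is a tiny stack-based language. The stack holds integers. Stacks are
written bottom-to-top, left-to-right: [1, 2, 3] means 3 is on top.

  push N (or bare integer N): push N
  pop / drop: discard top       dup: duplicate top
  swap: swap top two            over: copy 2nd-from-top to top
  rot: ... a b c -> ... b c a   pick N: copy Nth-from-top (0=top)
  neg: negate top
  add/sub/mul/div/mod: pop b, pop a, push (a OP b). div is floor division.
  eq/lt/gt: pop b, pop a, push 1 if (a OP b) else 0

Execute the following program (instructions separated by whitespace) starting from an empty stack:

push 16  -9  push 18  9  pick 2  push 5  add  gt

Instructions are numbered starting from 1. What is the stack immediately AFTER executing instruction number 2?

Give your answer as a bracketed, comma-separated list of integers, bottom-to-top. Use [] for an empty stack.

Step 1 ('push 16'): [16]
Step 2 ('-9'): [16, -9]

Answer: [16, -9]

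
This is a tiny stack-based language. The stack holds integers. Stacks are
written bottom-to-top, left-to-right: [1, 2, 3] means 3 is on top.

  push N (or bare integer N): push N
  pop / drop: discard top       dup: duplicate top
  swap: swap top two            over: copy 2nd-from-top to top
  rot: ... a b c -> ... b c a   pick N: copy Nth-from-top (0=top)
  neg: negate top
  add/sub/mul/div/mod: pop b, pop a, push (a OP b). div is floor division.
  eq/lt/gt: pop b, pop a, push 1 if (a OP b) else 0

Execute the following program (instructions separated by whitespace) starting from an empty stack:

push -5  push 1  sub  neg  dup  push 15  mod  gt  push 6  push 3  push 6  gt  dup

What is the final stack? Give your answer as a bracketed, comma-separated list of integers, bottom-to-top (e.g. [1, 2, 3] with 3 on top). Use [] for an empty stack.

After 'push -5': [-5]
After 'push 1': [-5, 1]
After 'sub': [-6]
After 'neg': [6]
After 'dup': [6, 6]
After 'push 15': [6, 6, 15]
After 'mod': [6, 6]
After 'gt': [0]
After 'push 6': [0, 6]
After 'push 3': [0, 6, 3]
After 'push 6': [0, 6, 3, 6]
After 'gt': [0, 6, 0]
After 'dup': [0, 6, 0, 0]

Answer: [0, 6, 0, 0]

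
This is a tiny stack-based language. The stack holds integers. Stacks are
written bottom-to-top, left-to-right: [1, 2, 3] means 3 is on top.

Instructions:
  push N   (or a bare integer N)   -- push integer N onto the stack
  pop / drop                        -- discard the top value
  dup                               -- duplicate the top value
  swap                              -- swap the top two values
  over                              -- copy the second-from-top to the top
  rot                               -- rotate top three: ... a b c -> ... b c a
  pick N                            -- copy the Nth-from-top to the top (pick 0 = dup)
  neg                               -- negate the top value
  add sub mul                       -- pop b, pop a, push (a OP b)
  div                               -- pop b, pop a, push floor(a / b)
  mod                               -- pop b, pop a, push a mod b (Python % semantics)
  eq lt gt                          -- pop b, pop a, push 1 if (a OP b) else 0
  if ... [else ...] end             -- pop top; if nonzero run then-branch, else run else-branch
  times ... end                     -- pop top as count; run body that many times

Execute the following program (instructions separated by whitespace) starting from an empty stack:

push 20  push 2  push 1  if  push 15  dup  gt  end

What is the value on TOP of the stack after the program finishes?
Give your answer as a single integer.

After 'push 20': [20]
After 'push 2': [20, 2]
After 'push 1': [20, 2, 1]
After 'if': [20, 2]
After 'push 15': [20, 2, 15]
After 'dup': [20, 2, 15, 15]
After 'gt': [20, 2, 0]

Answer: 0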